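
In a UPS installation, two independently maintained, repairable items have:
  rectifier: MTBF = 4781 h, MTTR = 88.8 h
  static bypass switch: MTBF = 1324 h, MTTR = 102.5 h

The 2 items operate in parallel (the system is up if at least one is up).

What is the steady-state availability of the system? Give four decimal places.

0.9987

A(rectifier) = MTBF/(MTBF+MTTR) = 4781/(4781+88.8) = 0.981765
A(static bypass switch) = MTBF/(MTBF+MTTR) = 1324/(1324+102.5) = 0.928146
Parallel availability: 1 − (1 − 0.981765)(1 − 0.928146) = 0.9987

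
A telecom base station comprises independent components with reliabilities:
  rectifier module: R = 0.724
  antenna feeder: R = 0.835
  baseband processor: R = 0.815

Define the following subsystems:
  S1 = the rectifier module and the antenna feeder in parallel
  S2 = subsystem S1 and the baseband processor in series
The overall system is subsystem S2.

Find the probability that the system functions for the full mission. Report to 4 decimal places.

Parallel (rectifier module and antenna feeder): 1 − (1 − 0.724000)(1 − 0.835000) = 0.954460
Series ([0.954460] and baseband processor): 0.954460 × 0.815000 = 0.7779

0.7779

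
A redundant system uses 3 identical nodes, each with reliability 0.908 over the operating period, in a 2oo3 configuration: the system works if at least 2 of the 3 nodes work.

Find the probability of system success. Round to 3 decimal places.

R = Σ_{i=2}^{3} C(3,i) p^i (1−p)^{3−i} with p = 0.908
C(3,2)·0.908^2·0.092^1 = 0.22755
C(3,3)·0.908^3·0.092^0 = 0.74861
Sum = 0.976

0.976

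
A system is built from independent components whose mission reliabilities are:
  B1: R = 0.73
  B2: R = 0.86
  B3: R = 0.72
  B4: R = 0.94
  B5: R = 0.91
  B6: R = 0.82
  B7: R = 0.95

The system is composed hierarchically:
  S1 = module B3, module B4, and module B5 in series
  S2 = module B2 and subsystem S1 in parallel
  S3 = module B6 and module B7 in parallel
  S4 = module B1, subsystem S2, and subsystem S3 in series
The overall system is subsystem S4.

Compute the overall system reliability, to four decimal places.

Series (B3, B4, and B5): 0.720000 × 0.940000 × 0.910000 = 0.615888
Parallel (B2 and [0.615888]): 1 − (1 − 0.860000)(1 − 0.615888) = 0.946224
Parallel (B6 and B7): 1 − (1 − 0.820000)(1 − 0.950000) = 0.991000
Series (B1, [0.946224], and [0.991000]): 0.730000 × 0.946224 × 0.991000 = 0.6845

0.6845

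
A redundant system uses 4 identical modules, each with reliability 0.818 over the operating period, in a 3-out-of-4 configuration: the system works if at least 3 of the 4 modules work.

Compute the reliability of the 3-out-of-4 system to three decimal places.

R = Σ_{i=3}^{4} C(4,i) p^i (1−p)^{4−i} with p = 0.818
C(4,3)·0.818^3·0.182^1 = 0.39847
C(4,4)·0.818^4·0.182^0 = 0.44773
Sum = 0.846

0.846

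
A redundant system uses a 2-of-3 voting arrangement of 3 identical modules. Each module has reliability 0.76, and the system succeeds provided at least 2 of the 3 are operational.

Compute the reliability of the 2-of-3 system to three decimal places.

0.855

R = Σ_{i=2}^{3} C(3,i) p^i (1−p)^{3−i} with p = 0.76
C(3,2)·0.76^2·0.24^1 = 0.41587
C(3,3)·0.76^3·0.24^0 = 0.43898
Sum = 0.855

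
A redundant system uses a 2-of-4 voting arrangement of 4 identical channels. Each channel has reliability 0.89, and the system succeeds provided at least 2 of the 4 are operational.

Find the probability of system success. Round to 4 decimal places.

0.9951

R = Σ_{i=2}^{4} C(4,i) p^i (1−p)^{4−i} with p = 0.89
C(4,2)·0.89^2·0.11^2 = 0.057506
C(4,3)·0.89^3·0.11^1 = 0.310186
C(4,4)·0.89^4·0.11^0 = 0.627422
Sum = 0.9951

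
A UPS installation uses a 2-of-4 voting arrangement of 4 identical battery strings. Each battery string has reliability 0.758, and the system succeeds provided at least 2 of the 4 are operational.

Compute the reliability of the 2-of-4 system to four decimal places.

R = Σ_{i=2}^{4} C(4,i) p^i (1−p)^{4−i} with p = 0.758
C(4,2)·0.758^2·0.242^2 = 0.201893
C(4,3)·0.758^3·0.242^1 = 0.421583
C(4,4)·0.758^4·0.242^0 = 0.330124
Sum = 0.9536

0.9536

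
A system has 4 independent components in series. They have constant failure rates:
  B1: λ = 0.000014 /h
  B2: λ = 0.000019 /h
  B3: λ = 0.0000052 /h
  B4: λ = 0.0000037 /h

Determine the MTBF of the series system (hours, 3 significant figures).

Series of exponential components: λ_sys = Σ λ_i
λ_sys = 0.000014 + 0.000019 + 0.0000052 + 0.0000037 = 4.1900e-05 /h
MTBF = 1 / λ_sys = 23900 h

23900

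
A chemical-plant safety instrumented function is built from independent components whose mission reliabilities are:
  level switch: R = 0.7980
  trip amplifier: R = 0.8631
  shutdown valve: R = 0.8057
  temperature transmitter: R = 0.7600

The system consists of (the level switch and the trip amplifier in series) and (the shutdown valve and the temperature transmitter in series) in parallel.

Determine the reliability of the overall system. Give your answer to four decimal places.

Series (level switch and trip amplifier): 0.798000 × 0.863100 = 0.688754
Series (shutdown valve and temperature transmitter): 0.805700 × 0.760000 = 0.612332
Parallel ([0.688754] and [0.612332]): 1 − (1 − 0.688754)(1 − 0.612332) = 0.8793

0.8793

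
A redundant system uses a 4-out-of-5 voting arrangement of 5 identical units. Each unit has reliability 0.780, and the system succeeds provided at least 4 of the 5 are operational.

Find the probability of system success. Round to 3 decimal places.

R = Σ_{i=4}^{5} C(5,i) p^i (1−p)^{5−i} with p = 0.780
C(5,4)·0.780^4·0.220^1 = 0.40717
C(5,5)·0.780^5·0.220^0 = 0.28872
Sum = 0.696

0.696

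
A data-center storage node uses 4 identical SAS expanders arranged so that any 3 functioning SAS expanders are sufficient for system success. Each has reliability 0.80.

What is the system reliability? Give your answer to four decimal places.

R = Σ_{i=3}^{4} C(4,i) p^i (1−p)^{4−i} with p = 0.80
C(4,3)·0.80^3·0.20^1 = 0.409600
C(4,4)·0.80^4·0.20^0 = 0.409600
Sum = 0.8192

0.8192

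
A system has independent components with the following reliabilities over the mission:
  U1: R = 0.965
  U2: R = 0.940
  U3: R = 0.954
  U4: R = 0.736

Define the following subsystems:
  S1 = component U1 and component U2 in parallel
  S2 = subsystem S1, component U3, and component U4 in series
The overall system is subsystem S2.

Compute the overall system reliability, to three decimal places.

0.701

Parallel (U1 and U2): 1 − (1 − 0.96500)(1 − 0.94000) = 0.99790
Series ([0.99790], U3, and U4): 0.99790 × 0.95400 × 0.73600 = 0.701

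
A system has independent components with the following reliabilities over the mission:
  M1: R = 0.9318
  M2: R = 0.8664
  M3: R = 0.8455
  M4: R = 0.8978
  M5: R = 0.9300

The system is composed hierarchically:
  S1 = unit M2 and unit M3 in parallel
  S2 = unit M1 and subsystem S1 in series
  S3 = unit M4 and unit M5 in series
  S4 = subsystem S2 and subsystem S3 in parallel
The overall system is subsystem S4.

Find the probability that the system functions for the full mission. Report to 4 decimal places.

0.9856

Parallel (M2 and M3): 1 − (1 − 0.866400)(1 − 0.845500) = 0.979359
Series (M1 and [0.979359]): 0.931800 × 0.979359 = 0.912567
Series (M4 and M5): 0.897800 × 0.930000 = 0.834954
Parallel ([0.912567] and [0.834954]): 1 − (1 − 0.912567)(1 − 0.834954) = 0.9856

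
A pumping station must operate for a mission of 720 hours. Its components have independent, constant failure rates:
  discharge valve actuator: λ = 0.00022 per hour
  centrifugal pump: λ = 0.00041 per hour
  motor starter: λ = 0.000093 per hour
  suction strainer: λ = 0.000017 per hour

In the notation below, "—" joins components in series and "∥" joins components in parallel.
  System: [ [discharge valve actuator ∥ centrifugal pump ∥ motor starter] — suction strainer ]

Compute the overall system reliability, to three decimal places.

R(discharge valve actuator) = exp(−0.00022 × 720) = 0.85351
R(centrifugal pump) = exp(−0.00041 × 720) = 0.74438
R(motor starter) = exp(−0.000093 × 720) = 0.93523
R(suction strainer) = exp(−0.000017 × 720) = 0.98783
Parallel (discharge valve actuator, centrifugal pump, and motor starter): 1 − (1 − 0.85351)(1 − 0.74438)(1 − 0.93523) = 0.99757
Series ([0.99757] and suction strainer): 0.99757 × 0.98783 = 0.985

0.985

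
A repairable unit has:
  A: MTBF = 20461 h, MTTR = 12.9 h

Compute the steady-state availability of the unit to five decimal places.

0.99937

A(A) = MTBF/(MTBF+MTTR) = 20461/(20461+12.9) = 0.99937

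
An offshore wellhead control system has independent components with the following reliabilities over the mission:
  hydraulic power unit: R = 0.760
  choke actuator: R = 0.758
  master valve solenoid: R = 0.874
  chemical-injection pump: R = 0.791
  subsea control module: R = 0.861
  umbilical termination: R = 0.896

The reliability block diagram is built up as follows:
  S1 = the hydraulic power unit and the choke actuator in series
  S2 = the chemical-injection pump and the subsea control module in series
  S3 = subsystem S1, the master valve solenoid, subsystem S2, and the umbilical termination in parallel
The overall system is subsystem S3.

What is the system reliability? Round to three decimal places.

Series (hydraulic power unit and choke actuator): 0.76000 × 0.75800 = 0.57608
Series (chemical-injection pump and subsea control module): 0.79100 × 0.86100 = 0.68105
Parallel ([0.57608], master valve solenoid, [0.68105], and umbilical termination): 1 − (1 − 0.57608)(1 − 0.87400)(1 − 0.68105)(1 − 0.89600) = 0.998

0.998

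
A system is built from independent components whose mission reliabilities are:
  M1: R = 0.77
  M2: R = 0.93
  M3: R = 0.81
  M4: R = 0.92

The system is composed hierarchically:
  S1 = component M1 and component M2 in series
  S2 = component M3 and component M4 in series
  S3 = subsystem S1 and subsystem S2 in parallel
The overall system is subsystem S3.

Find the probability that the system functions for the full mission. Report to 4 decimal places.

Series (M1 and M2): 0.770000 × 0.930000 = 0.716100
Series (M3 and M4): 0.810000 × 0.920000 = 0.745200
Parallel ([0.716100] and [0.745200]): 1 − (1 − 0.716100)(1 − 0.745200) = 0.9277

0.9277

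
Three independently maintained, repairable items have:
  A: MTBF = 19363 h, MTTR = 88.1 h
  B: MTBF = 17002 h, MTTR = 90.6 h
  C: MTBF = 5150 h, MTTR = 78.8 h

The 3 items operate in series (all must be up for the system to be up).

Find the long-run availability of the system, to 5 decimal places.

0.97527

A(A) = MTBF/(MTBF+MTTR) = 19363/(19363+88.1) = 0.995471
A(B) = MTBF/(MTBF+MTTR) = 17002/(17002+90.6) = 0.994699
A(C) = MTBF/(MTBF+MTTR) = 5150/(5150+78.8) = 0.984930
Series availability: 0.995471 × 0.994699 × 0.984930 = 0.97527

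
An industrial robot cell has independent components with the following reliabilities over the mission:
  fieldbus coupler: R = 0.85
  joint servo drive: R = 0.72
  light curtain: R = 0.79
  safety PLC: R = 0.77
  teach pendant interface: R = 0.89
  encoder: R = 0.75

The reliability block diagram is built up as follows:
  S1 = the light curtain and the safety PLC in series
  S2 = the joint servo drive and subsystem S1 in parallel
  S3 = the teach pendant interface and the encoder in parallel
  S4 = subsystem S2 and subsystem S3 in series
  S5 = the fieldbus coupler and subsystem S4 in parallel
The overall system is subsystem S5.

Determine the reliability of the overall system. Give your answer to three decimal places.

Series (light curtain and safety PLC): 0.79000 × 0.77000 = 0.60830
Parallel (joint servo drive and [0.60830]): 1 − (1 − 0.72000)(1 − 0.60830) = 0.89032
Parallel (teach pendant interface and encoder): 1 − (1 − 0.89000)(1 − 0.75000) = 0.97250
Series ([0.89032] and [0.97250]): 0.89032 × 0.97250 = 0.86584
Parallel (fieldbus coupler and [0.86584]): 1 − (1 − 0.85000)(1 − 0.86584) = 0.980

0.980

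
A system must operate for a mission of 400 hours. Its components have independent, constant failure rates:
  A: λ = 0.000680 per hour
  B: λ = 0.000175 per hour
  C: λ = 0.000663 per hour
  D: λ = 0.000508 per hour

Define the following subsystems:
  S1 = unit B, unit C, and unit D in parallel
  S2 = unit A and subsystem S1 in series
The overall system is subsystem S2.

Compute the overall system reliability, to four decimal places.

R(A) = exp(−0.000680 × 400) = 0.761854
R(B) = exp(−0.000175 × 400) = 0.932394
R(C) = exp(−0.000663 × 400) = 0.767053
R(D) = exp(−0.000508 × 400) = 0.816115
Parallel (B, C, and D): 1 − (1 − 0.932394)(1 − 0.767053)(1 − 0.816115) = 0.997104
Series (A and [0.997104]): 0.761854 × 0.997104 = 0.7596

0.7596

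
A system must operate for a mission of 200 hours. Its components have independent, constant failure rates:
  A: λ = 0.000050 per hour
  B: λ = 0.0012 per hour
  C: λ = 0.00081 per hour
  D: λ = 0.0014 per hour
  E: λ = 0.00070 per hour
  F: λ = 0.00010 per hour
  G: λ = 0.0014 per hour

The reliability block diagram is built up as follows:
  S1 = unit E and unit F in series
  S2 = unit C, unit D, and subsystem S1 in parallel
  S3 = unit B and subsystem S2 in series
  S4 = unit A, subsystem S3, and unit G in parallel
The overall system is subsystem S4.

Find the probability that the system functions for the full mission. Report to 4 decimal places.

R(A) = exp(−0.000050 × 200) = 0.990050
R(B) = exp(−0.0012 × 200) = 0.786628
R(C) = exp(−0.00081 × 200) = 0.850441
R(D) = exp(−0.0014 × 200) = 0.755784
R(E) = exp(−0.00070 × 200) = 0.869358
R(F) = exp(−0.00010 × 200) = 0.980199
R(G) = exp(−0.0014 × 200) = 0.755784
Series (E and F): 0.869358 × 0.980199 = 0.852144
Parallel (C, D, and [0.852144]): 1 − (1 − 0.850441)(1 − 0.755784)(1 − 0.852144) = 0.994600
Series (B and [0.994600]): 0.786628 × 0.994600 = 0.782380
Parallel (A, [0.782380], and G): 1 − (1 − 0.990050)(1 − 0.782380)(1 − 0.755784) = 0.9995

0.9995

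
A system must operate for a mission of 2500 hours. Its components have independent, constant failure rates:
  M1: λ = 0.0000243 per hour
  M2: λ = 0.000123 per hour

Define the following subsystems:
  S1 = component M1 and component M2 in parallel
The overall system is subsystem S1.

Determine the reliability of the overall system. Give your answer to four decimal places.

R(M1) = exp(−0.0000243 × 2500) = 0.941058
R(M2) = exp(−0.000123 × 2500) = 0.735283
Parallel (M1 and M2): 1 − (1 − 0.941058)(1 − 0.735283) = 0.9844

0.9844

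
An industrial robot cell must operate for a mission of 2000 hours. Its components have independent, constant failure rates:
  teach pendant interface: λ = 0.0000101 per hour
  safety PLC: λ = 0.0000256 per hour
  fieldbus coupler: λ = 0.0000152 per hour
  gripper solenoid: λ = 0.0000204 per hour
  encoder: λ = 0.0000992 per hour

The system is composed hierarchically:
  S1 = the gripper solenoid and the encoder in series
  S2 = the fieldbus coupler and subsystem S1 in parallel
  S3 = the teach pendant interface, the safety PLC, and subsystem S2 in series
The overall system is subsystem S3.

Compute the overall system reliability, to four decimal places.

R(teach pendant interface) = exp(−0.0000101 × 2000) = 0.980003
R(safety PLC) = exp(−0.0000256 × 2000) = 0.950089
R(fieldbus coupler) = exp(−0.0000152 × 2000) = 0.970057
R(gripper solenoid) = exp(−0.0000204 × 2000) = 0.960021
R(encoder) = exp(−0.0000992 × 2000) = 0.820042
Series (gripper solenoid and encoder): 0.960021 × 0.820042 = 0.787258
Parallel (fieldbus coupler and [0.787258]): 1 − (1 − 0.970057)(1 − 0.787258) = 0.993630
Series (teach pendant interface, safety PLC, and [0.993630]): 0.980003 × 0.950089 × 0.993630 = 0.9252

0.9252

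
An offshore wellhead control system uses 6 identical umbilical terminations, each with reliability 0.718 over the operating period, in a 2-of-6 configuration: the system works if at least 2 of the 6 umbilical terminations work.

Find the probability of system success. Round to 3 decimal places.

0.992

R = Σ_{i=2}^{6} C(6,i) p^i (1−p)^{6−i} with p = 0.718
C(6,2)·0.718^2·0.282^4 = 0.04890
C(6,3)·0.718^3·0.282^3 = 0.16602
C(6,4)·0.718^4·0.282^2 = 0.31702
C(6,5)·0.718^5·0.282^1 = 0.32287
C(6,6)·0.718^6·0.282^0 = 0.13701
Sum = 0.992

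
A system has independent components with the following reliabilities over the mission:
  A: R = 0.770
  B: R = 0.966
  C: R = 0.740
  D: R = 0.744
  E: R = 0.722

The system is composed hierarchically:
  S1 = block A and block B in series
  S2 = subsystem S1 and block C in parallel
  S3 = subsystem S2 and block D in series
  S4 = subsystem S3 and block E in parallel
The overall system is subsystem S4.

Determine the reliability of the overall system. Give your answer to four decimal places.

Series (A and B): 0.770000 × 0.966000 = 0.743820
Parallel ([0.743820] and C): 1 − (1 − 0.743820)(1 − 0.740000) = 0.933393
Series ([0.933393] and D): 0.933393 × 0.744000 = 0.694444
Parallel ([0.694444] and E): 1 − (1 − 0.694444)(1 − 0.722000) = 0.9151

0.9151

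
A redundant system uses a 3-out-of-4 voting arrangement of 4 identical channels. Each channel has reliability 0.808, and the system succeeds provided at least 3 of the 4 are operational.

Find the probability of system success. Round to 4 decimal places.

R = Σ_{i=3}^{4} C(4,i) p^i (1−p)^{4−i} with p = 0.808
C(4,3)·0.808^3·0.192^1 = 0.405131
C(4,4)·0.808^4·0.192^0 = 0.426231
Sum = 0.8314

0.8314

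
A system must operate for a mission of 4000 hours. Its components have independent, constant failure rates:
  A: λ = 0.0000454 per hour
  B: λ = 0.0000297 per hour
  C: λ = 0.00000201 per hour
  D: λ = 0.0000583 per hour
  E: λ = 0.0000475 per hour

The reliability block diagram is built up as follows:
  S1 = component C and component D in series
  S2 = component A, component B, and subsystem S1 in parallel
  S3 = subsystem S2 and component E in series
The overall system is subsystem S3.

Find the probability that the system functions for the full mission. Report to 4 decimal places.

R(A) = exp(−0.0000454 × 4000) = 0.833935
R(B) = exp(−0.0000297 × 4000) = 0.887985
R(C) = exp(−0.00000201 × 4000) = 0.991992
R(D) = exp(−0.0000583 × 4000) = 0.791995
R(E) = exp(−0.0000475 × 4000) = 0.826959
Series (C and D): 0.991992 × 0.791995 = 0.785653
Parallel (A, B, and [0.785653]): 1 − (1 − 0.833935)(1 − 0.887985)(1 − 0.785653) = 0.996013
Series ([0.996013] and E): 0.996013 × 0.826959 = 0.8237

0.8237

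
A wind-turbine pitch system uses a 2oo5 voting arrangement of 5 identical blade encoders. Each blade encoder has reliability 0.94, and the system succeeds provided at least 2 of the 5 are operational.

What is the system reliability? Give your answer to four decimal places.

R = Σ_{i=2}^{5} C(5,i) p^i (1−p)^{5−i} with p = 0.94
C(5,2)·0.94^2·0.06^3 = 0.001909
C(5,3)·0.94^3·0.06^2 = 0.029901
C(5,4)·0.94^4·0.06^1 = 0.234225
C(5,5)·0.94^5·0.06^0 = 0.733904
Sum = 0.9999

0.9999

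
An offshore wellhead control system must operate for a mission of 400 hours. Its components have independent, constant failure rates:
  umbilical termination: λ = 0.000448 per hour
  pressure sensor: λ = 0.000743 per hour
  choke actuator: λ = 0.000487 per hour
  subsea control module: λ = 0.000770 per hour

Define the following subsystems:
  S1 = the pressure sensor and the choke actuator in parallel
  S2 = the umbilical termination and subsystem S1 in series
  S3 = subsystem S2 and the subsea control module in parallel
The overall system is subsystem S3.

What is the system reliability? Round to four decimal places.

R(umbilical termination) = exp(−0.000448 × 400) = 0.835939
R(pressure sensor) = exp(−0.000743 × 400) = 0.742895
R(choke actuator) = exp(−0.000487 × 400) = 0.822999
R(subsea control module) = exp(−0.000770 × 400) = 0.734915
Parallel (pressure sensor and choke actuator): 1 − (1 − 0.742895)(1 − 0.822999) = 0.954492
Series (umbilical termination and [0.954492]): 0.835939 × 0.954492 = 0.797897
Parallel ([0.797897] and subsea control module): 1 − (1 − 0.797897)(1 − 0.734915) = 0.9464

0.9464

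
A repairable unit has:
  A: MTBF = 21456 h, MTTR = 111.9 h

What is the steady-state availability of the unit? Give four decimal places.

0.9948

A(A) = MTBF/(MTBF+MTTR) = 21456/(21456+111.9) = 0.9948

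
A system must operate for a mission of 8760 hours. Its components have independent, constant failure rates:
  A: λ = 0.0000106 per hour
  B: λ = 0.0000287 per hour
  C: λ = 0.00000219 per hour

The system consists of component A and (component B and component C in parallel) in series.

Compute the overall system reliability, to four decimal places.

R(A) = exp(−0.0000106 × 8760) = 0.911325
R(B) = exp(−0.0000287 × 8760) = 0.777702
R(C) = exp(−0.00000219 × 8760) = 0.980998
Parallel (B and C): 1 − (1 − 0.777702)(1 − 0.980998) = 0.995776
Series (A and [0.995776]): 0.911325 × 0.995776 = 0.9075

0.9075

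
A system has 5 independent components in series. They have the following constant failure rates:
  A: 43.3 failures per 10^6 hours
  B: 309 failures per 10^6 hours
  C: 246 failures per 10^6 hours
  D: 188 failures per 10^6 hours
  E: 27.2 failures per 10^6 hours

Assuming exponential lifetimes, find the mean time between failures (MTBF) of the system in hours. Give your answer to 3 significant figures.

Series of exponential components: λ_sys = Σ λ_i
λ_sys = 0.0000433 + 0.000309 + 0.000246 + 0.000188 + 0.0000272 = 8.1350e-04 /h
MTBF = 1 / λ_sys = 1230 h

1230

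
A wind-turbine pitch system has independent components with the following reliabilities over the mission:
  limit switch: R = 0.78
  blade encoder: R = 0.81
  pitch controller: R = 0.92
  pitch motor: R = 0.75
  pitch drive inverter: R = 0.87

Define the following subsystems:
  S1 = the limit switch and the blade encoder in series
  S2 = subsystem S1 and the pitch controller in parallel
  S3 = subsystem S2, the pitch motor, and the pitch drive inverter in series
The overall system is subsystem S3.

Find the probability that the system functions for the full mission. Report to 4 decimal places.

0.6333

Series (limit switch and blade encoder): 0.780000 × 0.810000 = 0.631800
Parallel ([0.631800] and pitch controller): 1 − (1 − 0.631800)(1 − 0.920000) = 0.970544
Series ([0.970544], pitch motor, and pitch drive inverter): 0.970544 × 0.750000 × 0.870000 = 0.6333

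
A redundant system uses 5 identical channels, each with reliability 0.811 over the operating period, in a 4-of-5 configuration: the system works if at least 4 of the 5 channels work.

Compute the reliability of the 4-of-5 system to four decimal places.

R = Σ_{i=4}^{5} C(5,i) p^i (1−p)^{5−i} with p = 0.811
C(5,4)·0.811^4·0.189^1 = 0.408804
C(5,5)·0.811^5·0.189^0 = 0.350836
Sum = 0.7596

0.7596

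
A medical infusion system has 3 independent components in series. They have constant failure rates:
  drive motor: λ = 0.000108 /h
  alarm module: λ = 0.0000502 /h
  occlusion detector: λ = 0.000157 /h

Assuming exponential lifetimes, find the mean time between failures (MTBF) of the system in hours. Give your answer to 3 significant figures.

3170

Series of exponential components: λ_sys = Σ λ_i
λ_sys = 0.000108 + 0.0000502 + 0.000157 = 3.1520e-04 /h
MTBF = 1 / λ_sys = 3170 h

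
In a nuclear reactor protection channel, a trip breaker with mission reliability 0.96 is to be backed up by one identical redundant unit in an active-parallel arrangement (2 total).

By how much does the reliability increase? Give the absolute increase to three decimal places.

0.038

R_before = 0.96
R_after = 1 − (1 − 0.96)^2 = 0.998
ΔR = 0.998 − 0.96 = 0.038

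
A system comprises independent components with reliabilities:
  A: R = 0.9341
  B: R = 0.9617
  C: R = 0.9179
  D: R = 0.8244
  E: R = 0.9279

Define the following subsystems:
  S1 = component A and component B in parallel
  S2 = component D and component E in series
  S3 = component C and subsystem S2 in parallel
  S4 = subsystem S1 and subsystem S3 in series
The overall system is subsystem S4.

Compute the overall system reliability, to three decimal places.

Parallel (A and B): 1 − (1 − 0.93410)(1 − 0.96170) = 0.99748
Series (D and E): 0.82440 × 0.92790 = 0.76496
Parallel (C and [0.76496]): 1 − (1 − 0.91790)(1 − 0.76496) = 0.98070
Series ([0.99748] and [0.98070]): 0.99748 × 0.98070 = 0.978

0.978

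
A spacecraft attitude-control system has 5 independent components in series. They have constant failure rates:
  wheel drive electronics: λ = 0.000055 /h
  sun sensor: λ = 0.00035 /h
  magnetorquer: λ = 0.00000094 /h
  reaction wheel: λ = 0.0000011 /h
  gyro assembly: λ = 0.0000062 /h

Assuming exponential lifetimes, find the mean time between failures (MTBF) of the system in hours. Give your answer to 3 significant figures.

Series of exponential components: λ_sys = Σ λ_i
λ_sys = 0.000055 + 0.00035 + 0.00000094 + 0.0000011 + 0.0000062 = 4.1324e-04 /h
MTBF = 1 / λ_sys = 2420 h

2420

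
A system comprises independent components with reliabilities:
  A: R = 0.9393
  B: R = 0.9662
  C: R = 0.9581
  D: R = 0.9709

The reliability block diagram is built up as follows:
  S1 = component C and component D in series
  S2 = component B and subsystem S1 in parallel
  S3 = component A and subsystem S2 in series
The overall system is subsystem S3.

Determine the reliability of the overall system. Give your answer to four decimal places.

Series (C and D): 0.958100 × 0.970900 = 0.930219
Parallel (B and [0.930219]): 1 − (1 − 0.966200)(1 − 0.930219) = 0.997641
Series (A and [0.997641]): 0.939300 × 0.997641 = 0.9371

0.9371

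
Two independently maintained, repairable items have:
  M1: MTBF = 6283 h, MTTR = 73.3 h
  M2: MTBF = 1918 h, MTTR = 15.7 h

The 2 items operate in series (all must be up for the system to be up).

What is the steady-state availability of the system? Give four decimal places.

A(M1) = MTBF/(MTBF+MTTR) = 6283/(6283+73.3) = 0.988468
A(M2) = MTBF/(MTBF+MTTR) = 1918/(1918+15.7) = 0.991881
Series availability: 0.988468 × 0.991881 = 0.9804

0.9804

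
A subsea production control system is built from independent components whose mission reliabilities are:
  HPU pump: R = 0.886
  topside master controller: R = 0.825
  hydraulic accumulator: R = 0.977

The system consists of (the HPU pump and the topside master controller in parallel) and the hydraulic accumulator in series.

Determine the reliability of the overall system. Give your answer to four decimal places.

Parallel (HPU pump and topside master controller): 1 − (1 − 0.886000)(1 − 0.825000) = 0.980050
Series ([0.980050] and hydraulic accumulator): 0.980050 × 0.977000 = 0.9575

0.9575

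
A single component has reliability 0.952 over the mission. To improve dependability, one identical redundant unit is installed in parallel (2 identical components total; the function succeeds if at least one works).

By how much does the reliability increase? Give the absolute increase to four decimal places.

0.0457

R_before = 0.952
R_after = 1 − (1 − 0.952)^2 = 0.9977
ΔR = 0.9977 − 0.952 = 0.0457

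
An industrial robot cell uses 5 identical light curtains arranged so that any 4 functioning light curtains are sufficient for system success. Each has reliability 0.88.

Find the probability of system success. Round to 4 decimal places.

0.8875

R = Σ_{i=4}^{5} C(5,i) p^i (1−p)^{5−i} with p = 0.88
C(5,4)·0.88^4·0.12^1 = 0.359817
C(5,5)·0.88^5·0.12^0 = 0.527732
Sum = 0.8875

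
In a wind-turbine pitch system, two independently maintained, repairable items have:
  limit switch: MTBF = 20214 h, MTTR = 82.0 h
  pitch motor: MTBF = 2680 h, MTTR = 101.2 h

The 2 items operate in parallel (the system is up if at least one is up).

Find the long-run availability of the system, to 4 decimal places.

0.9999

A(limit switch) = MTBF/(MTBF+MTTR) = 20214/(20214+82.0) = 0.995960
A(pitch motor) = MTBF/(MTBF+MTTR) = 2680/(2680+101.2) = 0.963613
Parallel availability: 1 − (1 − 0.995960)(1 − 0.963613) = 0.9999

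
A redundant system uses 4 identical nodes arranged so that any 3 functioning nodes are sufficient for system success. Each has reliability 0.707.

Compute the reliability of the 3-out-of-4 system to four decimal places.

R = Σ_{i=3}^{4} C(4,i) p^i (1−p)^{4−i} with p = 0.707
C(4,3)·0.707^3·0.293^1 = 0.414177
C(4,4)·0.707^4·0.293^0 = 0.249849
Sum = 0.6640

0.6640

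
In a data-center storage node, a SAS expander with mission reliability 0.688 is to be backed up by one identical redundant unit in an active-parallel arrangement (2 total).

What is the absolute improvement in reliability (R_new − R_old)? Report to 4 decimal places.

0.2147

R_before = 0.688
R_after = 1 − (1 − 0.688)^2 = 0.9027
ΔR = 0.9027 − 0.688 = 0.2147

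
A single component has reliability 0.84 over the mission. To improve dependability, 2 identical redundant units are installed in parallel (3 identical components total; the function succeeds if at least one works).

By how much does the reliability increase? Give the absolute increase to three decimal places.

R_before = 0.84
R_after = 1 − (1 − 0.84)^3 = 0.996
ΔR = 0.996 − 0.84 = 0.156

0.156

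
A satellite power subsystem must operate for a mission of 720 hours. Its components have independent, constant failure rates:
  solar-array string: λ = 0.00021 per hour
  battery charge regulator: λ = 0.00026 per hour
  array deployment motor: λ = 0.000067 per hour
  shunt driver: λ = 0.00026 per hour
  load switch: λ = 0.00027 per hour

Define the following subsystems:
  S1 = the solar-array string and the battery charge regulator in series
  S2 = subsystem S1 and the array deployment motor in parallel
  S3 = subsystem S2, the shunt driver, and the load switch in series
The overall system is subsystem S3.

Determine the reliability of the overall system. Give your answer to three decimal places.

0.674

R(solar-array string) = exp(−0.00021 × 720) = 0.85968
R(battery charge regulator) = exp(−0.00026 × 720) = 0.82928
R(array deployment motor) = exp(−0.000067 × 720) = 0.95291
R(shunt driver) = exp(−0.00026 × 720) = 0.82928
R(load switch) = exp(−0.00027 × 720) = 0.82333
Series (solar-array string and battery charge regulator): 0.85968 × 0.82928 = 0.71292
Parallel ([0.71292] and array deployment motor): 1 − (1 − 0.71292)(1 − 0.95291) = 0.98648
Series ([0.98648], shunt driver, and load switch): 0.98648 × 0.82928 × 0.82333 = 0.674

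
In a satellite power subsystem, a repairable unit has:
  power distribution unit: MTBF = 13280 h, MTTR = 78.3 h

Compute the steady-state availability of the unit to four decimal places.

A(power distribution unit) = MTBF/(MTBF+MTTR) = 13280/(13280+78.3) = 0.9941

0.9941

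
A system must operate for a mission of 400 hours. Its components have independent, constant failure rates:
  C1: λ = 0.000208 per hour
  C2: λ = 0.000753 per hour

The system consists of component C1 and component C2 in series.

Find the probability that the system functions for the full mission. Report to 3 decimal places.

0.681

R(C1) = exp(−0.000208 × 400) = 0.92017
R(C2) = exp(−0.000753 × 400) = 0.73993
Series (C1 and C2): 0.92017 × 0.73993 = 0.681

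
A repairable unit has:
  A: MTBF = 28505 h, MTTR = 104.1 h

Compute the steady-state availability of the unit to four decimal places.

0.9964

A(A) = MTBF/(MTBF+MTTR) = 28505/(28505+104.1) = 0.9964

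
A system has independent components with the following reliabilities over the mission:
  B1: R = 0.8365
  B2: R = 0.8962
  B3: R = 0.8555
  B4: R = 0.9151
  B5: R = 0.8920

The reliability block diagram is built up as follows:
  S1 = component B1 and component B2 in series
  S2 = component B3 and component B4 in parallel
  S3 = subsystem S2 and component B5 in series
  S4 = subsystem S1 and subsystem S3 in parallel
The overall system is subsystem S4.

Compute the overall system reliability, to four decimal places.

Series (B1 and B2): 0.836500 × 0.896200 = 0.749671
Parallel (B3 and B4): 1 − (1 − 0.855500)(1 − 0.915100) = 0.987732
Series ([0.987732] and B5): 0.987732 × 0.892000 = 0.881057
Parallel ([0.749671] and [0.881057]): 1 − (1 − 0.749671)(1 − 0.881057) = 0.9702

0.9702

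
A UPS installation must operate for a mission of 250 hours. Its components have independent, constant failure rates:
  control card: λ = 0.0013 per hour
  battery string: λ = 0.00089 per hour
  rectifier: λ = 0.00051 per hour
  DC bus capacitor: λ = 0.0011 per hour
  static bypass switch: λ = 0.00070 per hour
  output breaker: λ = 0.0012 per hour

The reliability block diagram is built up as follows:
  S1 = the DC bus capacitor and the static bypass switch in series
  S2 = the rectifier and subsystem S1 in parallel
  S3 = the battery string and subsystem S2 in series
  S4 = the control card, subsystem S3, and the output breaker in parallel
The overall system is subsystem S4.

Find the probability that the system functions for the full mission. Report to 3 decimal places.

0.983

R(control card) = exp(−0.0013 × 250) = 0.72253
R(battery string) = exp(−0.00089 × 250) = 0.80052
R(rectifier) = exp(−0.00051 × 250) = 0.88029
R(DC bus capacitor) = exp(−0.0011 × 250) = 0.75957
R(static bypass switch) = exp(−0.00070 × 250) = 0.83946
R(output breaker) = exp(−0.0012 × 250) = 0.74082
Series (DC bus capacitor and static bypass switch): 0.75957 × 0.83946 = 0.63763
Parallel (rectifier and [0.63763]): 1 − (1 − 0.88029)(1 − 0.63763) = 0.95662
Series (battery string and [0.95662]): 0.80052 × 0.95662 = 0.76579
Parallel (control card, [0.76579], and output breaker): 1 − (1 − 0.72253)(1 − 0.76579)(1 − 0.74082) = 0.983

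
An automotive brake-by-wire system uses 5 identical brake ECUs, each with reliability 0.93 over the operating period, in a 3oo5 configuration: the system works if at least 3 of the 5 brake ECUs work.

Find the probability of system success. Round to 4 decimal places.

0.9969

R = Σ_{i=3}^{5} C(5,i) p^i (1−p)^{5−i} with p = 0.93
C(5,3)·0.93^3·0.07^2 = 0.039413
C(5,4)·0.93^4·0.07^1 = 0.261818
C(5,5)·0.93^5·0.07^0 = 0.695688
Sum = 0.9969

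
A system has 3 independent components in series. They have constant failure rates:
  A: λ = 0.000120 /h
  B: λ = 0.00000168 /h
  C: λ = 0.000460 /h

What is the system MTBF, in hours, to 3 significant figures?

1720

Series of exponential components: λ_sys = Σ λ_i
λ_sys = 0.000120 + 0.00000168 + 0.000460 = 5.8168e-04 /h
MTBF = 1 / λ_sys = 1720 h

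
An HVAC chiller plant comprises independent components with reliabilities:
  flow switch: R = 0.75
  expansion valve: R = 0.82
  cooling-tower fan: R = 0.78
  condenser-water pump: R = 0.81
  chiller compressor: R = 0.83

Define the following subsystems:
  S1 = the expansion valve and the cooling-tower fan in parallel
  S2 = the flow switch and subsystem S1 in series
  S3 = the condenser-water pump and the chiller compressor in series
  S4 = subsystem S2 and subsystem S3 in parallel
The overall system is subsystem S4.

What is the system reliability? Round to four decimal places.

0.9083

Parallel (expansion valve and cooling-tower fan): 1 − (1 − 0.820000)(1 − 0.780000) = 0.960400
Series (flow switch and [0.960400]): 0.750000 × 0.960400 = 0.720300
Series (condenser-water pump and chiller compressor): 0.810000 × 0.830000 = 0.672300
Parallel ([0.720300] and [0.672300]): 1 − (1 − 0.720300)(1 − 0.672300) = 0.9083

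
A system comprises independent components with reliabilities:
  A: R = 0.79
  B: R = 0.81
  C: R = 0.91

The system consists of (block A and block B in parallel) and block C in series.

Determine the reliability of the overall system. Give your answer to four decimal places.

0.8737

Parallel (A and B): 1 − (1 − 0.790000)(1 − 0.810000) = 0.960100
Series ([0.960100] and C): 0.960100 × 0.910000 = 0.8737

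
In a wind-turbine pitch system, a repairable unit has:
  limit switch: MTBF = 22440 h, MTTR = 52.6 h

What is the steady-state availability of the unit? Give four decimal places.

A(limit switch) = MTBF/(MTBF+MTTR) = 22440/(22440+52.6) = 0.9977

0.9977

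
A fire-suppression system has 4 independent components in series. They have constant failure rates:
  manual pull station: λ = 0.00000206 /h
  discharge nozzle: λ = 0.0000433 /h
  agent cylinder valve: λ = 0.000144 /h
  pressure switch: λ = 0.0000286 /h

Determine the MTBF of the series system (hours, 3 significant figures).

Series of exponential components: λ_sys = Σ λ_i
λ_sys = 0.00000206 + 0.0000433 + 0.000144 + 0.0000286 = 2.1796e-04 /h
MTBF = 1 / λ_sys = 4590 h

4590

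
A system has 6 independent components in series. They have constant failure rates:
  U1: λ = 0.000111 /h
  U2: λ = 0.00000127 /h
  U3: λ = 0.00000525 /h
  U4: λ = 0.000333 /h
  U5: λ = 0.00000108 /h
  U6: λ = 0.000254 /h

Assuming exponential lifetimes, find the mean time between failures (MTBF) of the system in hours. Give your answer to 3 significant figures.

Series of exponential components: λ_sys = Σ λ_i
λ_sys = 0.000111 + 0.00000127 + 0.00000525 + 0.000333 + 0.00000108 + 0.000254 = 7.0560e-04 /h
MTBF = 1 / λ_sys = 1420 h

1420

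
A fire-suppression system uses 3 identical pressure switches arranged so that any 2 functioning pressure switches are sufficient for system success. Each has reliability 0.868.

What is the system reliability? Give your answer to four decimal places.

0.9523

R = Σ_{i=2}^{3} C(3,i) p^i (1−p)^{3−i} with p = 0.868
C(3,2)·0.868^2·0.132^1 = 0.298356
C(3,3)·0.868^3·0.132^0 = 0.653972
Sum = 0.9523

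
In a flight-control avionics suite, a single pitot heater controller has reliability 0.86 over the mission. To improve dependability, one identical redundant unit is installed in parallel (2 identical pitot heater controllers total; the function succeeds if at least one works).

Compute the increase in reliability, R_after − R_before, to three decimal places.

R_before = 0.86
R_after = 1 − (1 − 0.86)^2 = 0.980
ΔR = 0.980 − 0.86 = 0.120

0.120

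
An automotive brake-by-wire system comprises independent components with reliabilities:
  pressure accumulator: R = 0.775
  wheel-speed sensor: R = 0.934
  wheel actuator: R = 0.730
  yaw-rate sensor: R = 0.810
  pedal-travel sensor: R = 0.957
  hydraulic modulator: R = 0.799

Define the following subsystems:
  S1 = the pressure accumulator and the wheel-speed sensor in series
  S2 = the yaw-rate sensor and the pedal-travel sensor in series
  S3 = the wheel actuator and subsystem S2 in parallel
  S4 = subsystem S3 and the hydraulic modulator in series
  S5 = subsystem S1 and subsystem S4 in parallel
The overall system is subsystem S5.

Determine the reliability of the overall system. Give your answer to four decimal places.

Series (pressure accumulator and wheel-speed sensor): 0.775000 × 0.934000 = 0.723850
Series (yaw-rate sensor and pedal-travel sensor): 0.810000 × 0.957000 = 0.775170
Parallel (wheel actuator and [0.775170]): 1 − (1 − 0.730000)(1 − 0.775170) = 0.939296
Series ([0.939296] and hydraulic modulator): 0.939296 × 0.799000 = 0.750498
Parallel ([0.723850] and [0.750498]): 1 − (1 − 0.723850)(1 − 0.750498) = 0.9311

0.9311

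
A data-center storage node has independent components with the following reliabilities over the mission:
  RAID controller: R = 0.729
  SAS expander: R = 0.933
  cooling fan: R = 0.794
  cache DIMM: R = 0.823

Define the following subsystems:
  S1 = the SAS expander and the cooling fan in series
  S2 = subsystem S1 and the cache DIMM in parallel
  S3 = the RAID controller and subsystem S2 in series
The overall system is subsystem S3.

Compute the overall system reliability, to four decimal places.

Series (SAS expander and cooling fan): 0.933000 × 0.794000 = 0.740802
Parallel ([0.740802] and cache DIMM): 1 − (1 − 0.740802)(1 − 0.823000) = 0.954122
Series (RAID controller and [0.954122]): 0.729000 × 0.954122 = 0.6956

0.6956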